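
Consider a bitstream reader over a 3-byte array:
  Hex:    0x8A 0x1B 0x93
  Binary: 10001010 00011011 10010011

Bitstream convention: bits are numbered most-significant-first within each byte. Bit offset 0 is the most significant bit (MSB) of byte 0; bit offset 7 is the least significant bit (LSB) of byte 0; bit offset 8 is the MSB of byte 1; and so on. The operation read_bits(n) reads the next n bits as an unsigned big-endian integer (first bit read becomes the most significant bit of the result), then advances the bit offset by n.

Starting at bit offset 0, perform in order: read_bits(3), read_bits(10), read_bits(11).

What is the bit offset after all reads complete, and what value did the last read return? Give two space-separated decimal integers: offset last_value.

Read 1: bits[0:3] width=3 -> value=4 (bin 100); offset now 3 = byte 0 bit 3; 21 bits remain
Read 2: bits[3:13] width=10 -> value=323 (bin 0101000011); offset now 13 = byte 1 bit 5; 11 bits remain
Read 3: bits[13:24] width=11 -> value=915 (bin 01110010011); offset now 24 = byte 3 bit 0; 0 bits remain

Answer: 24 915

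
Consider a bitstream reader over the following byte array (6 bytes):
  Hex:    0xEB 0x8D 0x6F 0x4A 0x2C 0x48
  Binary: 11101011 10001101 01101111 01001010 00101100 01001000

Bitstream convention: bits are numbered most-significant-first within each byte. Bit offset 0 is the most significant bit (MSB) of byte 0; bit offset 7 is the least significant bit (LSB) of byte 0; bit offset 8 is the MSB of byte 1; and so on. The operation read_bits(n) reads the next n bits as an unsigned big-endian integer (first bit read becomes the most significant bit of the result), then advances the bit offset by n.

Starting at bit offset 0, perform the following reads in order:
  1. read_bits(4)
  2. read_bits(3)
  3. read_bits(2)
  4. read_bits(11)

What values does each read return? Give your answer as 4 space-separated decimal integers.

Read 1: bits[0:4] width=4 -> value=14 (bin 1110); offset now 4 = byte 0 bit 4; 44 bits remain
Read 2: bits[4:7] width=3 -> value=5 (bin 101); offset now 7 = byte 0 bit 7; 41 bits remain
Read 3: bits[7:9] width=2 -> value=3 (bin 11); offset now 9 = byte 1 bit 1; 39 bits remain
Read 4: bits[9:20] width=11 -> value=214 (bin 00011010110); offset now 20 = byte 2 bit 4; 28 bits remain

Answer: 14 5 3 214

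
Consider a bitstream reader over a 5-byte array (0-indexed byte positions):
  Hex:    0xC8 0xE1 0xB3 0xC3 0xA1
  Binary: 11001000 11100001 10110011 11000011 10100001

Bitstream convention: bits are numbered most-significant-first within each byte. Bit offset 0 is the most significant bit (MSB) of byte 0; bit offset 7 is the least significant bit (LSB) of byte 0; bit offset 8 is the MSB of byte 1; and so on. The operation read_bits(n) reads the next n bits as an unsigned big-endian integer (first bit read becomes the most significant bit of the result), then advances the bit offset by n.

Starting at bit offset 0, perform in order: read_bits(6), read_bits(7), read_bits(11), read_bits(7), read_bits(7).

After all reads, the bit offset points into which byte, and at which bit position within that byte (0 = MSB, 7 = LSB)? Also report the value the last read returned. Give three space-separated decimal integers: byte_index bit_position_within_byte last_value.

Read 1: bits[0:6] width=6 -> value=50 (bin 110010); offset now 6 = byte 0 bit 6; 34 bits remain
Read 2: bits[6:13] width=7 -> value=28 (bin 0011100); offset now 13 = byte 1 bit 5; 27 bits remain
Read 3: bits[13:24] width=11 -> value=435 (bin 00110110011); offset now 24 = byte 3 bit 0; 16 bits remain
Read 4: bits[24:31] width=7 -> value=97 (bin 1100001); offset now 31 = byte 3 bit 7; 9 bits remain
Read 5: bits[31:38] width=7 -> value=104 (bin 1101000); offset now 38 = byte 4 bit 6; 2 bits remain

Answer: 4 6 104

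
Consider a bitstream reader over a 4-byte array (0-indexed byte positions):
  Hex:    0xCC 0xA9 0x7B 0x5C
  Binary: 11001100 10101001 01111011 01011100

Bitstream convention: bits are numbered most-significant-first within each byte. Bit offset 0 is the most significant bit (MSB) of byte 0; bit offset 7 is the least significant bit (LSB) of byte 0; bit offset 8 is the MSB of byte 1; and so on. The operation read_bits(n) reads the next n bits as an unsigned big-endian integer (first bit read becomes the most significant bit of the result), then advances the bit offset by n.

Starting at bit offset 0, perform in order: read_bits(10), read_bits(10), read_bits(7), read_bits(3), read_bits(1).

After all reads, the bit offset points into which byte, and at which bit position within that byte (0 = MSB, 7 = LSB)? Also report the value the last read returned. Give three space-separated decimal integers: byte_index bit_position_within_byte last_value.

Answer: 3 7 0

Derivation:
Read 1: bits[0:10] width=10 -> value=818 (bin 1100110010); offset now 10 = byte 1 bit 2; 22 bits remain
Read 2: bits[10:20] width=10 -> value=663 (bin 1010010111); offset now 20 = byte 2 bit 4; 12 bits remain
Read 3: bits[20:27] width=7 -> value=90 (bin 1011010); offset now 27 = byte 3 bit 3; 5 bits remain
Read 4: bits[27:30] width=3 -> value=7 (bin 111); offset now 30 = byte 3 bit 6; 2 bits remain
Read 5: bits[30:31] width=1 -> value=0 (bin 0); offset now 31 = byte 3 bit 7; 1 bits remain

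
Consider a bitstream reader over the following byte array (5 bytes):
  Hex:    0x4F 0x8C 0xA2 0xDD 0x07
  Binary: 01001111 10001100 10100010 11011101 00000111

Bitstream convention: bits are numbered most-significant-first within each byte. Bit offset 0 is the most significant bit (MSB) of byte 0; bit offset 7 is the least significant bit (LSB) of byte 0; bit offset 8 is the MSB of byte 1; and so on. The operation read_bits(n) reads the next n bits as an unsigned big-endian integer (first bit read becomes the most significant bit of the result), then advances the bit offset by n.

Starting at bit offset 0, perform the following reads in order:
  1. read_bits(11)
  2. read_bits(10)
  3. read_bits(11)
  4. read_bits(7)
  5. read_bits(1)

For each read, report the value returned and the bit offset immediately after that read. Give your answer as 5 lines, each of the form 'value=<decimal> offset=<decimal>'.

Answer: value=636 offset=11
value=404 offset=21
value=733 offset=32
value=3 offset=39
value=1 offset=40

Derivation:
Read 1: bits[0:11] width=11 -> value=636 (bin 01001111100); offset now 11 = byte 1 bit 3; 29 bits remain
Read 2: bits[11:21] width=10 -> value=404 (bin 0110010100); offset now 21 = byte 2 bit 5; 19 bits remain
Read 3: bits[21:32] width=11 -> value=733 (bin 01011011101); offset now 32 = byte 4 bit 0; 8 bits remain
Read 4: bits[32:39] width=7 -> value=3 (bin 0000011); offset now 39 = byte 4 bit 7; 1 bits remain
Read 5: bits[39:40] width=1 -> value=1 (bin 1); offset now 40 = byte 5 bit 0; 0 bits remain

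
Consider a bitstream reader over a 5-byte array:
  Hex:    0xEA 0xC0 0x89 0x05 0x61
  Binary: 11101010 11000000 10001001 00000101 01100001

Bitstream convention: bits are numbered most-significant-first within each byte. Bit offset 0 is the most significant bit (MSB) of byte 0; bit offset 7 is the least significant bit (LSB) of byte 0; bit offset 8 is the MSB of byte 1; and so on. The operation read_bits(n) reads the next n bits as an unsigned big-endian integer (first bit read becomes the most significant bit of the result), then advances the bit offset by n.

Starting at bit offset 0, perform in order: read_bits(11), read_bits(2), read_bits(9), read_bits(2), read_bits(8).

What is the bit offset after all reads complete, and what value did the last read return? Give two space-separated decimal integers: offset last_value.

Read 1: bits[0:11] width=11 -> value=1878 (bin 11101010110); offset now 11 = byte 1 bit 3; 29 bits remain
Read 2: bits[11:13] width=2 -> value=0 (bin 00); offset now 13 = byte 1 bit 5; 27 bits remain
Read 3: bits[13:22] width=9 -> value=34 (bin 000100010); offset now 22 = byte 2 bit 6; 18 bits remain
Read 4: bits[22:24] width=2 -> value=1 (bin 01); offset now 24 = byte 3 bit 0; 16 bits remain
Read 5: bits[24:32] width=8 -> value=5 (bin 00000101); offset now 32 = byte 4 bit 0; 8 bits remain

Answer: 32 5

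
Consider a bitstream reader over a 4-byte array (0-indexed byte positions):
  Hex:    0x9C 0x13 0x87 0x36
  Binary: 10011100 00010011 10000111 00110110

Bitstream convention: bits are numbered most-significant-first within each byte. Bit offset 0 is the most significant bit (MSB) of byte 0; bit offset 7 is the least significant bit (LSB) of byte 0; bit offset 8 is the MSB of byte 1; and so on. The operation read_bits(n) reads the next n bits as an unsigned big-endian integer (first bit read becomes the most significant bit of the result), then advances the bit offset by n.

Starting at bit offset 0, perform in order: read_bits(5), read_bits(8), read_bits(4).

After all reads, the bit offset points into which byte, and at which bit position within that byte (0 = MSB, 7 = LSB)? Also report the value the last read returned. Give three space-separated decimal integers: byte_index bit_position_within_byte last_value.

Answer: 2 1 7

Derivation:
Read 1: bits[0:5] width=5 -> value=19 (bin 10011); offset now 5 = byte 0 bit 5; 27 bits remain
Read 2: bits[5:13] width=8 -> value=130 (bin 10000010); offset now 13 = byte 1 bit 5; 19 bits remain
Read 3: bits[13:17] width=4 -> value=7 (bin 0111); offset now 17 = byte 2 bit 1; 15 bits remain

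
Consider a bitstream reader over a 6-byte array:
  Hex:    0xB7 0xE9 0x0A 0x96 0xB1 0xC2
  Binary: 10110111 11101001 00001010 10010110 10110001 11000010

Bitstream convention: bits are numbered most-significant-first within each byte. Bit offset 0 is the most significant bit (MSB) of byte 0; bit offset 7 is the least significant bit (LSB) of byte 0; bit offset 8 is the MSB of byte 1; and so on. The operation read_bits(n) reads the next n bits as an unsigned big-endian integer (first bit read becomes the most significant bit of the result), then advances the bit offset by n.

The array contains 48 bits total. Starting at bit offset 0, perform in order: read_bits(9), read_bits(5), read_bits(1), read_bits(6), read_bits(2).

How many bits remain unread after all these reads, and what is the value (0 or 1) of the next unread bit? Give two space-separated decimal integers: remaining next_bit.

Read 1: bits[0:9] width=9 -> value=367 (bin 101101111); offset now 9 = byte 1 bit 1; 39 bits remain
Read 2: bits[9:14] width=5 -> value=26 (bin 11010); offset now 14 = byte 1 bit 6; 34 bits remain
Read 3: bits[14:15] width=1 -> value=0 (bin 0); offset now 15 = byte 1 bit 7; 33 bits remain
Read 4: bits[15:21] width=6 -> value=33 (bin 100001); offset now 21 = byte 2 bit 5; 27 bits remain
Read 5: bits[21:23] width=2 -> value=1 (bin 01); offset now 23 = byte 2 bit 7; 25 bits remain

Answer: 25 0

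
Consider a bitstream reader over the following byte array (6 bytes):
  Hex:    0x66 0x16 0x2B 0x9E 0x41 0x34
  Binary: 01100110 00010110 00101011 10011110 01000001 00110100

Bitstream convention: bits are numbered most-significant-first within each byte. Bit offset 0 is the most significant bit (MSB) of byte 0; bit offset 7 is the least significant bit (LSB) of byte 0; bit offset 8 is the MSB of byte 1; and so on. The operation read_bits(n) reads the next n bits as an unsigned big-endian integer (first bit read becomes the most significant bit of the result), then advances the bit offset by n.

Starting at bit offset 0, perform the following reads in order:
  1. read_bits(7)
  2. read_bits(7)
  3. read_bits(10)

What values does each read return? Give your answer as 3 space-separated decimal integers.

Read 1: bits[0:7] width=7 -> value=51 (bin 0110011); offset now 7 = byte 0 bit 7; 41 bits remain
Read 2: bits[7:14] width=7 -> value=5 (bin 0000101); offset now 14 = byte 1 bit 6; 34 bits remain
Read 3: bits[14:24] width=10 -> value=555 (bin 1000101011); offset now 24 = byte 3 bit 0; 24 bits remain

Answer: 51 5 555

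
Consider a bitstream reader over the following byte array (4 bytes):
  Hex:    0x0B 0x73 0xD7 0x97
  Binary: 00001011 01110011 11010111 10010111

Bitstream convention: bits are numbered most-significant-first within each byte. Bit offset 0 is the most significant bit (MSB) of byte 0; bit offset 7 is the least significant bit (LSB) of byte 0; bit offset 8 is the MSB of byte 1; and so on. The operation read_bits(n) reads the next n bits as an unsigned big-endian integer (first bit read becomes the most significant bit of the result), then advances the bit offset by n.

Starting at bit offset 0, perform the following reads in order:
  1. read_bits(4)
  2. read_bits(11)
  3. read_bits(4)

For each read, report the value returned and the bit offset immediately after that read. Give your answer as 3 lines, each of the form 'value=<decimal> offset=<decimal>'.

Answer: value=0 offset=4
value=1465 offset=15
value=14 offset=19

Derivation:
Read 1: bits[0:4] width=4 -> value=0 (bin 0000); offset now 4 = byte 0 bit 4; 28 bits remain
Read 2: bits[4:15] width=11 -> value=1465 (bin 10110111001); offset now 15 = byte 1 bit 7; 17 bits remain
Read 3: bits[15:19] width=4 -> value=14 (bin 1110); offset now 19 = byte 2 bit 3; 13 bits remain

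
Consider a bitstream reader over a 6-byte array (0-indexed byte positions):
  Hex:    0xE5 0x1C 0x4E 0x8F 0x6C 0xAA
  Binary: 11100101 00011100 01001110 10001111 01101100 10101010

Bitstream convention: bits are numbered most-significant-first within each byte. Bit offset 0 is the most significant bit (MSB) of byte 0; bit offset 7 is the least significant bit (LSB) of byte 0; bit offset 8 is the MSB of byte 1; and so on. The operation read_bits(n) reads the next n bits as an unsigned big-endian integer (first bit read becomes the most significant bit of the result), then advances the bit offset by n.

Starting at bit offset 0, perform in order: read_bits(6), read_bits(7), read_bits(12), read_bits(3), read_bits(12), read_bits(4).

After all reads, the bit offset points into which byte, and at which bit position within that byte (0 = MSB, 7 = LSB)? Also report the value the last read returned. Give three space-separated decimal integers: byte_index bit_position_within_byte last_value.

Read 1: bits[0:6] width=6 -> value=57 (bin 111001); offset now 6 = byte 0 bit 6; 42 bits remain
Read 2: bits[6:13] width=7 -> value=35 (bin 0100011); offset now 13 = byte 1 bit 5; 35 bits remain
Read 3: bits[13:25] width=12 -> value=2205 (bin 100010011101); offset now 25 = byte 3 bit 1; 23 bits remain
Read 4: bits[25:28] width=3 -> value=0 (bin 000); offset now 28 = byte 3 bit 4; 20 bits remain
Read 5: bits[28:40] width=12 -> value=3948 (bin 111101101100); offset now 40 = byte 5 bit 0; 8 bits remain
Read 6: bits[40:44] width=4 -> value=10 (bin 1010); offset now 44 = byte 5 bit 4; 4 bits remain

Answer: 5 4 10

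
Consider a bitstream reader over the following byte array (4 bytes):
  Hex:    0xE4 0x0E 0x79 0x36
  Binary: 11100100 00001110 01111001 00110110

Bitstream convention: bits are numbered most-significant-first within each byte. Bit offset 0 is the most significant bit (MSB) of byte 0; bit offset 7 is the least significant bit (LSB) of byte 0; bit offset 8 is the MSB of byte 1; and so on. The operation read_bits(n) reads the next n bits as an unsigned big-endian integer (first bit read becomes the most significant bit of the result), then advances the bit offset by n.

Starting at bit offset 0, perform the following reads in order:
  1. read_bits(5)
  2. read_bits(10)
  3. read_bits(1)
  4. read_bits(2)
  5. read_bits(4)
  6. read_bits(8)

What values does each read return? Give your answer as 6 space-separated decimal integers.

Read 1: bits[0:5] width=5 -> value=28 (bin 11100); offset now 5 = byte 0 bit 5; 27 bits remain
Read 2: bits[5:15] width=10 -> value=519 (bin 1000000111); offset now 15 = byte 1 bit 7; 17 bits remain
Read 3: bits[15:16] width=1 -> value=0 (bin 0); offset now 16 = byte 2 bit 0; 16 bits remain
Read 4: bits[16:18] width=2 -> value=1 (bin 01); offset now 18 = byte 2 bit 2; 14 bits remain
Read 5: bits[18:22] width=4 -> value=14 (bin 1110); offset now 22 = byte 2 bit 6; 10 bits remain
Read 6: bits[22:30] width=8 -> value=77 (bin 01001101); offset now 30 = byte 3 bit 6; 2 bits remain

Answer: 28 519 0 1 14 77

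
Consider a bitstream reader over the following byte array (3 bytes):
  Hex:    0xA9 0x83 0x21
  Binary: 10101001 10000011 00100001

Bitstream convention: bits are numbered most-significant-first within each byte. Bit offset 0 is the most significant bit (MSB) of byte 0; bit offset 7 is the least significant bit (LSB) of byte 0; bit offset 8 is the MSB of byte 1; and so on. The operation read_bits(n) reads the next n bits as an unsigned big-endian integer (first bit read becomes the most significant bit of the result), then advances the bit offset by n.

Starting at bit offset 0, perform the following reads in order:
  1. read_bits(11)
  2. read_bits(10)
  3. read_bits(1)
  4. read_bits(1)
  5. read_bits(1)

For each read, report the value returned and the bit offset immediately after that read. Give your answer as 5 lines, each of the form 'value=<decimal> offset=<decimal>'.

Read 1: bits[0:11] width=11 -> value=1356 (bin 10101001100); offset now 11 = byte 1 bit 3; 13 bits remain
Read 2: bits[11:21] width=10 -> value=100 (bin 0001100100); offset now 21 = byte 2 bit 5; 3 bits remain
Read 3: bits[21:22] width=1 -> value=0 (bin 0); offset now 22 = byte 2 bit 6; 2 bits remain
Read 4: bits[22:23] width=1 -> value=0 (bin 0); offset now 23 = byte 2 bit 7; 1 bits remain
Read 5: bits[23:24] width=1 -> value=1 (bin 1); offset now 24 = byte 3 bit 0; 0 bits remain

Answer: value=1356 offset=11
value=100 offset=21
value=0 offset=22
value=0 offset=23
value=1 offset=24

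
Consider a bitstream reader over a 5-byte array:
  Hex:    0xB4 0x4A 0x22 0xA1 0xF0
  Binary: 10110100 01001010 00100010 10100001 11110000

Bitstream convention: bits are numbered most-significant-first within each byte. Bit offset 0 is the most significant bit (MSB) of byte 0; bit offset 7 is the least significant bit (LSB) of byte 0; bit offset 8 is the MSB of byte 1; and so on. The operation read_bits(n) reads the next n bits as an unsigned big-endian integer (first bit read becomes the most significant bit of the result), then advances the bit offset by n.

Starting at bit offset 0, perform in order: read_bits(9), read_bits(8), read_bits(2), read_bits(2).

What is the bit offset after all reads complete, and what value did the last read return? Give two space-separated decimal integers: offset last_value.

Answer: 21 0

Derivation:
Read 1: bits[0:9] width=9 -> value=360 (bin 101101000); offset now 9 = byte 1 bit 1; 31 bits remain
Read 2: bits[9:17] width=8 -> value=148 (bin 10010100); offset now 17 = byte 2 bit 1; 23 bits remain
Read 3: bits[17:19] width=2 -> value=1 (bin 01); offset now 19 = byte 2 bit 3; 21 bits remain
Read 4: bits[19:21] width=2 -> value=0 (bin 00); offset now 21 = byte 2 bit 5; 19 bits remain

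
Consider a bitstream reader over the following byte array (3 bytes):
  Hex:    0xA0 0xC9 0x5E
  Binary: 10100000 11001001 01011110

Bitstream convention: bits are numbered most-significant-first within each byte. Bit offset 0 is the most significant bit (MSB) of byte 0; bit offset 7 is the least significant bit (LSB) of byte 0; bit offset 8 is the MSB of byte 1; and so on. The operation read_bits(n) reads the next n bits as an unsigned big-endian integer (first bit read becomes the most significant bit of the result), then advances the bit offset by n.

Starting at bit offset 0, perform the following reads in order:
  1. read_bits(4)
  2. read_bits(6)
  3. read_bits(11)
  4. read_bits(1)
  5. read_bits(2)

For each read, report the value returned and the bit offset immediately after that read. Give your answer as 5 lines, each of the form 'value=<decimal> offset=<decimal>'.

Read 1: bits[0:4] width=4 -> value=10 (bin 1010); offset now 4 = byte 0 bit 4; 20 bits remain
Read 2: bits[4:10] width=6 -> value=3 (bin 000011); offset now 10 = byte 1 bit 2; 14 bits remain
Read 3: bits[10:21] width=11 -> value=299 (bin 00100101011); offset now 21 = byte 2 bit 5; 3 bits remain
Read 4: bits[21:22] width=1 -> value=1 (bin 1); offset now 22 = byte 2 bit 6; 2 bits remain
Read 5: bits[22:24] width=2 -> value=2 (bin 10); offset now 24 = byte 3 bit 0; 0 bits remain

Answer: value=10 offset=4
value=3 offset=10
value=299 offset=21
value=1 offset=22
value=2 offset=24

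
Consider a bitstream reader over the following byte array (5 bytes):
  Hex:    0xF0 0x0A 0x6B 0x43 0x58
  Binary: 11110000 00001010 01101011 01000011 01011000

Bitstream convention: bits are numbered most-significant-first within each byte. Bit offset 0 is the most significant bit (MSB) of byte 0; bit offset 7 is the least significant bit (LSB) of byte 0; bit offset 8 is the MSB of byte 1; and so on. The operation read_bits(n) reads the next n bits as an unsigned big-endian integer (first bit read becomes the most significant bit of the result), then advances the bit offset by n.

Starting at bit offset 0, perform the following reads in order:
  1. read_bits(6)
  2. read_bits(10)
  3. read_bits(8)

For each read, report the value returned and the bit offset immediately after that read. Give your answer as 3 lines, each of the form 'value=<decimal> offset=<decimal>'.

Read 1: bits[0:6] width=6 -> value=60 (bin 111100); offset now 6 = byte 0 bit 6; 34 bits remain
Read 2: bits[6:16] width=10 -> value=10 (bin 0000001010); offset now 16 = byte 2 bit 0; 24 bits remain
Read 3: bits[16:24] width=8 -> value=107 (bin 01101011); offset now 24 = byte 3 bit 0; 16 bits remain

Answer: value=60 offset=6
value=10 offset=16
value=107 offset=24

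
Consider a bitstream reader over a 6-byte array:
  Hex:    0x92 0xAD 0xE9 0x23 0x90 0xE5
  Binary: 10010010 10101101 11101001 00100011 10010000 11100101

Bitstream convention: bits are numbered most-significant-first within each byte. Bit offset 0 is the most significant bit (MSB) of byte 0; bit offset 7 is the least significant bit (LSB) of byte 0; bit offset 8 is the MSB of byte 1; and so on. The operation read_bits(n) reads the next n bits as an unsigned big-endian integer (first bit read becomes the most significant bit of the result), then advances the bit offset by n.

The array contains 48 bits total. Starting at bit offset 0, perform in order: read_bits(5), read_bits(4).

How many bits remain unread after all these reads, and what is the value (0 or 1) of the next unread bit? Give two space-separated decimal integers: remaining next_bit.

Read 1: bits[0:5] width=5 -> value=18 (bin 10010); offset now 5 = byte 0 bit 5; 43 bits remain
Read 2: bits[5:9] width=4 -> value=5 (bin 0101); offset now 9 = byte 1 bit 1; 39 bits remain

Answer: 39 0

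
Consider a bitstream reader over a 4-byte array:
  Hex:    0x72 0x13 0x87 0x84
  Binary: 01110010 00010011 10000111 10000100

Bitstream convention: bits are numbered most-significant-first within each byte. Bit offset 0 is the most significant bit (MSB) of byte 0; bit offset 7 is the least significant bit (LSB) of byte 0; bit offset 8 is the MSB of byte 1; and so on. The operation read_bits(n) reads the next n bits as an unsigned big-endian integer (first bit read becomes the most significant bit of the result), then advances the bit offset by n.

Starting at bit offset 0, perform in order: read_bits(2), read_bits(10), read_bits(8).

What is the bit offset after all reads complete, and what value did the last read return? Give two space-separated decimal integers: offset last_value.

Read 1: bits[0:2] width=2 -> value=1 (bin 01); offset now 2 = byte 0 bit 2; 30 bits remain
Read 2: bits[2:12] width=10 -> value=801 (bin 1100100001); offset now 12 = byte 1 bit 4; 20 bits remain
Read 3: bits[12:20] width=8 -> value=56 (bin 00111000); offset now 20 = byte 2 bit 4; 12 bits remain

Answer: 20 56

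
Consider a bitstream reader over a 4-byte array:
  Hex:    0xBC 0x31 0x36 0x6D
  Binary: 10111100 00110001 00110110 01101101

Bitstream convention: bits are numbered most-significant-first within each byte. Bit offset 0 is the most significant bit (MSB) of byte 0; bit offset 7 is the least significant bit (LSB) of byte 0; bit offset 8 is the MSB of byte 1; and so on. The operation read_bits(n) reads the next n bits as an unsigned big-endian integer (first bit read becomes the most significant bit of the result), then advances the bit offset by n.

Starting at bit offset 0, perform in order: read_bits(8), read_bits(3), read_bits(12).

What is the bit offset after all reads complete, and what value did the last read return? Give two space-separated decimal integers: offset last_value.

Answer: 23 2203

Derivation:
Read 1: bits[0:8] width=8 -> value=188 (bin 10111100); offset now 8 = byte 1 bit 0; 24 bits remain
Read 2: bits[8:11] width=3 -> value=1 (bin 001); offset now 11 = byte 1 bit 3; 21 bits remain
Read 3: bits[11:23] width=12 -> value=2203 (bin 100010011011); offset now 23 = byte 2 bit 7; 9 bits remain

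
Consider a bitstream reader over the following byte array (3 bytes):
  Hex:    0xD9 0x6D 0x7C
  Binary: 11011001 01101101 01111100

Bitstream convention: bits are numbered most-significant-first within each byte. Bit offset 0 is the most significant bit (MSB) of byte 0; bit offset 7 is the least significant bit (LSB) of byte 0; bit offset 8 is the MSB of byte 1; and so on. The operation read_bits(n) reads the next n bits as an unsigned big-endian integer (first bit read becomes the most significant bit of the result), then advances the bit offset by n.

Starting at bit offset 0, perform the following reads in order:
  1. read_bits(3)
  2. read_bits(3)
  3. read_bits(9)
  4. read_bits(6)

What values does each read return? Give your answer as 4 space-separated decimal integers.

Answer: 6 6 182 47

Derivation:
Read 1: bits[0:3] width=3 -> value=6 (bin 110); offset now 3 = byte 0 bit 3; 21 bits remain
Read 2: bits[3:6] width=3 -> value=6 (bin 110); offset now 6 = byte 0 bit 6; 18 bits remain
Read 3: bits[6:15] width=9 -> value=182 (bin 010110110); offset now 15 = byte 1 bit 7; 9 bits remain
Read 4: bits[15:21] width=6 -> value=47 (bin 101111); offset now 21 = byte 2 bit 5; 3 bits remain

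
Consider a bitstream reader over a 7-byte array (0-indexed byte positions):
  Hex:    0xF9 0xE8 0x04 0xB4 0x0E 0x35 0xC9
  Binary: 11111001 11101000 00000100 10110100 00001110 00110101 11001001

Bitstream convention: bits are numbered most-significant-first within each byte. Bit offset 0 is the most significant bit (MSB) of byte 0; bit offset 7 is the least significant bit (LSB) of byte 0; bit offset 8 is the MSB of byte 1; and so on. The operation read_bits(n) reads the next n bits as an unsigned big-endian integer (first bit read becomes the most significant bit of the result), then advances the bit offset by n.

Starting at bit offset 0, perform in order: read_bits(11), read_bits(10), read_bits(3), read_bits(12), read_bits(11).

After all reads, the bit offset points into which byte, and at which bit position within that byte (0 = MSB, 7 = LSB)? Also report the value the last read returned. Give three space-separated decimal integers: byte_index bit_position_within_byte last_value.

Read 1: bits[0:11] width=11 -> value=1999 (bin 11111001111); offset now 11 = byte 1 bit 3; 45 bits remain
Read 2: bits[11:21] width=10 -> value=256 (bin 0100000000); offset now 21 = byte 2 bit 5; 35 bits remain
Read 3: bits[21:24] width=3 -> value=4 (bin 100); offset now 24 = byte 3 bit 0; 32 bits remain
Read 4: bits[24:36] width=12 -> value=2880 (bin 101101000000); offset now 36 = byte 4 bit 4; 20 bits remain
Read 5: bits[36:47] width=11 -> value=1818 (bin 11100011010); offset now 47 = byte 5 bit 7; 9 bits remain

Answer: 5 7 1818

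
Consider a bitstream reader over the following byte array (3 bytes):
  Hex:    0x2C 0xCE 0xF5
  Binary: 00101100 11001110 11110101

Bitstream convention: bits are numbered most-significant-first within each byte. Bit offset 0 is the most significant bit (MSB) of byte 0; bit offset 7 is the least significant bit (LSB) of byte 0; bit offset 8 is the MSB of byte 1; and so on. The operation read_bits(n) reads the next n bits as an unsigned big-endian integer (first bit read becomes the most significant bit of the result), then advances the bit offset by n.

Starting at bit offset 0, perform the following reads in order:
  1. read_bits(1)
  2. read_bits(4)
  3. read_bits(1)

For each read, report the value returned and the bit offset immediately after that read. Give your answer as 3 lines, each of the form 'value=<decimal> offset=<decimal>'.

Answer: value=0 offset=1
value=5 offset=5
value=1 offset=6

Derivation:
Read 1: bits[0:1] width=1 -> value=0 (bin 0); offset now 1 = byte 0 bit 1; 23 bits remain
Read 2: bits[1:5] width=4 -> value=5 (bin 0101); offset now 5 = byte 0 bit 5; 19 bits remain
Read 3: bits[5:6] width=1 -> value=1 (bin 1); offset now 6 = byte 0 bit 6; 18 bits remain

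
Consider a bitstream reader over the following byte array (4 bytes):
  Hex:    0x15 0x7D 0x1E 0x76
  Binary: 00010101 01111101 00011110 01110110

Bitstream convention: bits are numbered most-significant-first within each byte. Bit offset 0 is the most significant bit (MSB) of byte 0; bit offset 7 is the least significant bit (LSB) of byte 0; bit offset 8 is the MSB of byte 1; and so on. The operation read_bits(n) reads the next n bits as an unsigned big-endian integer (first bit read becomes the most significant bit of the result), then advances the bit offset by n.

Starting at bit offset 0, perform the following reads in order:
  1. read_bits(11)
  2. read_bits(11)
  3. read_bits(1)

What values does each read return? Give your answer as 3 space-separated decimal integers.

Read 1: bits[0:11] width=11 -> value=171 (bin 00010101011); offset now 11 = byte 1 bit 3; 21 bits remain
Read 2: bits[11:22] width=11 -> value=1863 (bin 11101000111); offset now 22 = byte 2 bit 6; 10 bits remain
Read 3: bits[22:23] width=1 -> value=1 (bin 1); offset now 23 = byte 2 bit 7; 9 bits remain

Answer: 171 1863 1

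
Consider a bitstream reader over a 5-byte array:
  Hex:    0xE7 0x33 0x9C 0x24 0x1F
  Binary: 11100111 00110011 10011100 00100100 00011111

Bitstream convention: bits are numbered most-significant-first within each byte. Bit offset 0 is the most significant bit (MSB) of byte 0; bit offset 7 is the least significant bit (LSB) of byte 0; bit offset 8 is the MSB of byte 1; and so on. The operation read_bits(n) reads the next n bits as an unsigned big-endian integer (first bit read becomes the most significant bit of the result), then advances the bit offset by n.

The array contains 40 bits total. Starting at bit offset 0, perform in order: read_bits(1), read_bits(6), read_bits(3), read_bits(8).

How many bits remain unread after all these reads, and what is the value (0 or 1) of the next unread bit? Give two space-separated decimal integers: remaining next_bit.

Read 1: bits[0:1] width=1 -> value=1 (bin 1); offset now 1 = byte 0 bit 1; 39 bits remain
Read 2: bits[1:7] width=6 -> value=51 (bin 110011); offset now 7 = byte 0 bit 7; 33 bits remain
Read 3: bits[7:10] width=3 -> value=4 (bin 100); offset now 10 = byte 1 bit 2; 30 bits remain
Read 4: bits[10:18] width=8 -> value=206 (bin 11001110); offset now 18 = byte 2 bit 2; 22 bits remain

Answer: 22 0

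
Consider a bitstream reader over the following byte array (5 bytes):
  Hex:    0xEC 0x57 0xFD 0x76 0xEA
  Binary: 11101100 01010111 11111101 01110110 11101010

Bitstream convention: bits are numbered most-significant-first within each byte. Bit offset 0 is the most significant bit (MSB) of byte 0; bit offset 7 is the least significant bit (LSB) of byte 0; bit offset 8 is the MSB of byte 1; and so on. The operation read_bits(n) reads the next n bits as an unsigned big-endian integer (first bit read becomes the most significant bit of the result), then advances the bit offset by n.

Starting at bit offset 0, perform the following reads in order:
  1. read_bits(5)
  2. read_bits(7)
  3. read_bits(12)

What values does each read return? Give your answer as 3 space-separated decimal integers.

Answer: 29 69 2045

Derivation:
Read 1: bits[0:5] width=5 -> value=29 (bin 11101); offset now 5 = byte 0 bit 5; 35 bits remain
Read 2: bits[5:12] width=7 -> value=69 (bin 1000101); offset now 12 = byte 1 bit 4; 28 bits remain
Read 3: bits[12:24] width=12 -> value=2045 (bin 011111111101); offset now 24 = byte 3 bit 0; 16 bits remain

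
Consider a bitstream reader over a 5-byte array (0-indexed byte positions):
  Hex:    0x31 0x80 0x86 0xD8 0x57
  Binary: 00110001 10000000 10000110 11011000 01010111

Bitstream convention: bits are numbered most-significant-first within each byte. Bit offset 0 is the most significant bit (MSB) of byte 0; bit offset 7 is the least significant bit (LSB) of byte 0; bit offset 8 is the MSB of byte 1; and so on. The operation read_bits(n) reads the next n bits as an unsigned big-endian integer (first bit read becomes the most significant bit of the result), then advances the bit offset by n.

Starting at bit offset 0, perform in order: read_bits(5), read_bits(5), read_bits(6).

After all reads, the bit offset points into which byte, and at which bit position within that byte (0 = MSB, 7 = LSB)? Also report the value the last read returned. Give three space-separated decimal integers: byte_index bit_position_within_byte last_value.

Answer: 2 0 0

Derivation:
Read 1: bits[0:5] width=5 -> value=6 (bin 00110); offset now 5 = byte 0 bit 5; 35 bits remain
Read 2: bits[5:10] width=5 -> value=6 (bin 00110); offset now 10 = byte 1 bit 2; 30 bits remain
Read 3: bits[10:16] width=6 -> value=0 (bin 000000); offset now 16 = byte 2 bit 0; 24 bits remain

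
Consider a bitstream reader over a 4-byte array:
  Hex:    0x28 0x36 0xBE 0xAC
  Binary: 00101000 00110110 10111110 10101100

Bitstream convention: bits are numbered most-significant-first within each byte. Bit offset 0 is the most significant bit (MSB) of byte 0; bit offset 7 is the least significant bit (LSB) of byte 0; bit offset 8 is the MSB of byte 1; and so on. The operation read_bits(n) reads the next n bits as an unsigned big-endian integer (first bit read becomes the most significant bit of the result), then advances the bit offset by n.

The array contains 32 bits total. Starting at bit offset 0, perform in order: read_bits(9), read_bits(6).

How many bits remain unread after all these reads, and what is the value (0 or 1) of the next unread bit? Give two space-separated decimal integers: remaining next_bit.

Read 1: bits[0:9] width=9 -> value=80 (bin 001010000); offset now 9 = byte 1 bit 1; 23 bits remain
Read 2: bits[9:15] width=6 -> value=27 (bin 011011); offset now 15 = byte 1 bit 7; 17 bits remain

Answer: 17 0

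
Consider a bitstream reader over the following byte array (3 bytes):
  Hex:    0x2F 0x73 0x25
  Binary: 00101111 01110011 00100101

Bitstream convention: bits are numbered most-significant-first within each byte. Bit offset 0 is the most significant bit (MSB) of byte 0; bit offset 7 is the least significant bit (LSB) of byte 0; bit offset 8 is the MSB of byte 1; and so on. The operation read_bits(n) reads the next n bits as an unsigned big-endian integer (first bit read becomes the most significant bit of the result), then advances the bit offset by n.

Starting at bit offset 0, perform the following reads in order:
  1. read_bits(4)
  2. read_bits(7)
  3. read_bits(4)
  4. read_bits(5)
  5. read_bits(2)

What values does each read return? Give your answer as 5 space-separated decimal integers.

Read 1: bits[0:4] width=4 -> value=2 (bin 0010); offset now 4 = byte 0 bit 4; 20 bits remain
Read 2: bits[4:11] width=7 -> value=123 (bin 1111011); offset now 11 = byte 1 bit 3; 13 bits remain
Read 3: bits[11:15] width=4 -> value=9 (bin 1001); offset now 15 = byte 1 bit 7; 9 bits remain
Read 4: bits[15:20] width=5 -> value=18 (bin 10010); offset now 20 = byte 2 bit 4; 4 bits remain
Read 5: bits[20:22] width=2 -> value=1 (bin 01); offset now 22 = byte 2 bit 6; 2 bits remain

Answer: 2 123 9 18 1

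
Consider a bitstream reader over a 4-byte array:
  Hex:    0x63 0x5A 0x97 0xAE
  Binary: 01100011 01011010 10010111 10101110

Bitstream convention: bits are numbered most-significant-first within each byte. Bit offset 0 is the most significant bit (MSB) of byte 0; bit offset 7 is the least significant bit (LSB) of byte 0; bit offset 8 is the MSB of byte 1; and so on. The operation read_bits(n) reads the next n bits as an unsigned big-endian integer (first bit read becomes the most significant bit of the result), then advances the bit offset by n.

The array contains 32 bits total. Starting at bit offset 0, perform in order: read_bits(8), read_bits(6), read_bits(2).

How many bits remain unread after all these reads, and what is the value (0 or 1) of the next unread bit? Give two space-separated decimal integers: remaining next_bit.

Read 1: bits[0:8] width=8 -> value=99 (bin 01100011); offset now 8 = byte 1 bit 0; 24 bits remain
Read 2: bits[8:14] width=6 -> value=22 (bin 010110); offset now 14 = byte 1 bit 6; 18 bits remain
Read 3: bits[14:16] width=2 -> value=2 (bin 10); offset now 16 = byte 2 bit 0; 16 bits remain

Answer: 16 1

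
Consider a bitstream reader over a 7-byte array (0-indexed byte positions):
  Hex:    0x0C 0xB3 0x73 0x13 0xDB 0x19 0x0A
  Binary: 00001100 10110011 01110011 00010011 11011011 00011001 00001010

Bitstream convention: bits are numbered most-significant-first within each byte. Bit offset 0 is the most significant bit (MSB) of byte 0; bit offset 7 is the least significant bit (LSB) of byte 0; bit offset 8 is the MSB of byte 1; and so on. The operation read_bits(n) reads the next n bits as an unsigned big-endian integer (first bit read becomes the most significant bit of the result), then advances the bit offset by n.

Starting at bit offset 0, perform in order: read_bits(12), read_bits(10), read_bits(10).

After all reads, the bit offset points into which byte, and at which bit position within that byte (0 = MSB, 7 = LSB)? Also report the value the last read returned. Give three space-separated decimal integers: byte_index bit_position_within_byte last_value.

Answer: 4 0 787

Derivation:
Read 1: bits[0:12] width=12 -> value=203 (bin 000011001011); offset now 12 = byte 1 bit 4; 44 bits remain
Read 2: bits[12:22] width=10 -> value=220 (bin 0011011100); offset now 22 = byte 2 bit 6; 34 bits remain
Read 3: bits[22:32] width=10 -> value=787 (bin 1100010011); offset now 32 = byte 4 bit 0; 24 bits remain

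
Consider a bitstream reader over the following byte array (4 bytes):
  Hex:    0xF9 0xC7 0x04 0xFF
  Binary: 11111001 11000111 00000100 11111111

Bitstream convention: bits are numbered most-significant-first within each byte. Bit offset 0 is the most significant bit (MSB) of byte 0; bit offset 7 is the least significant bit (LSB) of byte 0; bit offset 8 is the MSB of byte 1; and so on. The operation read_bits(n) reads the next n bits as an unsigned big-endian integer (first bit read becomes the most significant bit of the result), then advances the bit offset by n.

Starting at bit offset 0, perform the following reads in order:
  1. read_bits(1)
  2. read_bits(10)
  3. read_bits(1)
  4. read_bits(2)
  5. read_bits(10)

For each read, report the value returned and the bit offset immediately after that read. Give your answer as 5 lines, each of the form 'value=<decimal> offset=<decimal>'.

Answer: value=1 offset=1
value=974 offset=11
value=0 offset=12
value=1 offset=14
value=772 offset=24

Derivation:
Read 1: bits[0:1] width=1 -> value=1 (bin 1); offset now 1 = byte 0 bit 1; 31 bits remain
Read 2: bits[1:11] width=10 -> value=974 (bin 1111001110); offset now 11 = byte 1 bit 3; 21 bits remain
Read 3: bits[11:12] width=1 -> value=0 (bin 0); offset now 12 = byte 1 bit 4; 20 bits remain
Read 4: bits[12:14] width=2 -> value=1 (bin 01); offset now 14 = byte 1 bit 6; 18 bits remain
Read 5: bits[14:24] width=10 -> value=772 (bin 1100000100); offset now 24 = byte 3 bit 0; 8 bits remain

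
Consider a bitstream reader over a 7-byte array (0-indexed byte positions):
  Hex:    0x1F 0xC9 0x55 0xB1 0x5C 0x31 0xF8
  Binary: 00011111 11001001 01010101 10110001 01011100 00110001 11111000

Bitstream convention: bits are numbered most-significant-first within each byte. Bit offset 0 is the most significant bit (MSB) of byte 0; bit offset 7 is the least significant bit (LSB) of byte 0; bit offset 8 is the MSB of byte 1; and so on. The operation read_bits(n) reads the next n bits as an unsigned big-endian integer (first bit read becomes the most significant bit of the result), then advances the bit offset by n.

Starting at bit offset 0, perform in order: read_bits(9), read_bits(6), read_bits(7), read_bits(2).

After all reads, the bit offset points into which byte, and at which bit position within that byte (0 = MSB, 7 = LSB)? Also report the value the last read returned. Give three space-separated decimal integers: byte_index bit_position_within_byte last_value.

Read 1: bits[0:9] width=9 -> value=63 (bin 000111111); offset now 9 = byte 1 bit 1; 47 bits remain
Read 2: bits[9:15] width=6 -> value=36 (bin 100100); offset now 15 = byte 1 bit 7; 41 bits remain
Read 3: bits[15:22] width=7 -> value=85 (bin 1010101); offset now 22 = byte 2 bit 6; 34 bits remain
Read 4: bits[22:24] width=2 -> value=1 (bin 01); offset now 24 = byte 3 bit 0; 32 bits remain

Answer: 3 0 1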